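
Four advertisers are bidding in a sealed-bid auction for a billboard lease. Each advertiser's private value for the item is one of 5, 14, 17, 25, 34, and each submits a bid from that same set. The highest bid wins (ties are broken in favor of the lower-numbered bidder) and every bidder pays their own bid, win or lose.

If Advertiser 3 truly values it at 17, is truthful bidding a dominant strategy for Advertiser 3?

No

Consider the case where Advertiser 1 bids 5, Advertiser 2 bids 5 and Advertiser 4 bids 5.
Truthful bid 17: wins, pays 17, utility 17 - 17 = 0.
Bid 14 instead: wins, pays 14, utility 17 - 14 = 3.
Since 3 > 0, bidding 14 is strictly better here, so truthful bidding is not dominant.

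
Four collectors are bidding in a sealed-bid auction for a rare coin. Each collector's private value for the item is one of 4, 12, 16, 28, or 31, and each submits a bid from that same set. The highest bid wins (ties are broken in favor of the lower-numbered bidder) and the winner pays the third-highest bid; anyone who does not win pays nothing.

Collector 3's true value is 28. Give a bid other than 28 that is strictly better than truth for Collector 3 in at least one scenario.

Suppose Collector 1 bids 4, Collector 2 bids 4 and Collector 4 bids 31.
Bid 28: loses, pays 0, utility 0.
Bid 31: wins, pays 4, utility 28 - 4 = 24.
So bidding 31 beats truth here (24 > 0).

31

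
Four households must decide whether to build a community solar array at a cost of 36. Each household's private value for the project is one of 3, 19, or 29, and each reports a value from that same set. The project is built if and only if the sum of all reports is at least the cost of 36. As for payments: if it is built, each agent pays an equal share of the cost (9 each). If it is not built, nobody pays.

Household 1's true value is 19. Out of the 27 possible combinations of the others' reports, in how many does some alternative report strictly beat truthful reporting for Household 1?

Others report (3, 3, 3): truth gives 0; report 29 gives 10 > 0. Violating.
Others report (3, 3, 19): truth gives 10; no alternative beats it.
Others report (3, 3, 29): truth gives 10; no alternative beats it.
(Checking all 27 profiles: 1 has a profitable deviation, 26 do not.)

1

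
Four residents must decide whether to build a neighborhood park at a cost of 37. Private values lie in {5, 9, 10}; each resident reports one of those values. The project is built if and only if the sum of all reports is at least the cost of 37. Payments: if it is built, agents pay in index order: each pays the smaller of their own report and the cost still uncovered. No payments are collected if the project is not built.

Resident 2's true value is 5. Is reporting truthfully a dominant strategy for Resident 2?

Check each profile of the others' reports and compare truth against every alternative report.
Others report (9, 9, 10): truth gives 0, best alternative gives -4.
Others report (9, 10, 9): truth gives 0, best alternative gives -4.
Others report (9, 10, 10): truth gives 0, best alternative gives -4.
Others report (10, 9, 9): truth gives 0, best alternative gives -4.
Others report (10, 9, 10): truth gives 0, best alternative gives -4.
Others report (10, 10, 9): truth gives 0, best alternative gives -4.
(Remaining 21 profiles checked similarly; truth is weakly best in each.)
In every case the truthful report is at least as good as any alternative, so it is a dominant strategy.

Yes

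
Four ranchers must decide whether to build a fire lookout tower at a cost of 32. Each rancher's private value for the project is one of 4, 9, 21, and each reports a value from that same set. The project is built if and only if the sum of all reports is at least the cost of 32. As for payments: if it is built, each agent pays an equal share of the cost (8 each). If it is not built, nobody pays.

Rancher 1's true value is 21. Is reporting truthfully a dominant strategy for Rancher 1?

Check each profile of the others' reports and compare truth against every alternative report.
Others report (4, 4, 4): truth gives 13, best alternative gives 0.
Others report (4, 4, 9): truth gives 13, best alternative gives 0.
Others report (4, 9, 4): truth gives 13, best alternative gives 0.
Others report (4, 9, 9): truth gives 13, best alternative gives 0.
Others report (9, 4, 4): truth gives 13, best alternative gives 0.
Others report (9, 4, 9): truth gives 13, best alternative gives 0.
(Remaining 21 profiles checked similarly; truth is weakly best in each.)
In every case the truthful report is at least as good as any alternative, so it is a dominant strategy.

Yes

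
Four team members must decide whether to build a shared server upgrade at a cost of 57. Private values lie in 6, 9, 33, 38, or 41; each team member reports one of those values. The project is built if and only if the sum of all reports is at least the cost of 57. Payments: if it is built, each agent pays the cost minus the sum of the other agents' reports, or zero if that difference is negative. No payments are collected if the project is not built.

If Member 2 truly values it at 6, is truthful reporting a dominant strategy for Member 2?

Check each profile of the others' reports and compare truth against every alternative report.
Others report (6, 9, 33): truth gives 0, best alternative gives -3.
Others report (6, 33, 9): truth gives 0, best alternative gives -3.
Others report (9, 6, 33): truth gives 0, best alternative gives -3.
Others report (9, 33, 6): truth gives 0, best alternative gives -3.
Others report (33, 6, 9): truth gives 0, best alternative gives -3.
Others report (33, 9, 6): truth gives 0, best alternative gives -3.
(Remaining 119 profiles checked similarly; truth is weakly best in each.)
In every case the truthful report is at least as good as any alternative, so it is a dominant strategy.

Yes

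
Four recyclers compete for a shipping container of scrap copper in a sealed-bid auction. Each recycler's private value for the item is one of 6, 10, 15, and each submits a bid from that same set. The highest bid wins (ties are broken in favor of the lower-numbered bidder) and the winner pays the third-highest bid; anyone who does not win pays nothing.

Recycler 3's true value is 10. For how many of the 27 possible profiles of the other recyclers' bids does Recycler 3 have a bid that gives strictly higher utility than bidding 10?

Others bid (6, 6, 15): truth gives 0; bid 15 gives 4 > 0. Violating.
Others bid (6, 10, 6): truth gives 0; bid 15 gives 4 > 0. Violating.
Others bid (10, 6, 6): truth gives 0; bid 15 gives 4 > 0. Violating.
Others bid (6, 6, 6): truth gives 4; no alternative beats it.
Others bid (6, 6, 10): truth gives 4; no alternative beats it.
(Checking all 27 profiles: 3 have a profitable deviation, 24 do not.)

3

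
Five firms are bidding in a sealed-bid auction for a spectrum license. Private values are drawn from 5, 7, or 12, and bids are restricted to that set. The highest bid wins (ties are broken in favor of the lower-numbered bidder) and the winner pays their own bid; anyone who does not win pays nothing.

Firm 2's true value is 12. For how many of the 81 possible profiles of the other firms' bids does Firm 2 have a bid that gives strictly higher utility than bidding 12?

8

Others bid (5, 5, 5, 5): truth gives 0; bid 7 gives 5 > 0. Violating.
Others bid (5, 5, 5, 7): truth gives 0; bid 7 gives 5 > 0. Violating.
Others bid (5, 5, 7, 5): truth gives 0; bid 7 gives 5 > 0. Violating.
Others bid (5, 5, 7, 7): truth gives 0; bid 7 gives 5 > 0. Violating.
Others bid (5, 5, 5, 12): truth gives 0; no alternative beats it.
Others bid (5, 5, 7, 12): truth gives 0; no alternative beats it.
(Checking all 81 profiles: 8 have a profitable deviation, 73 do not.)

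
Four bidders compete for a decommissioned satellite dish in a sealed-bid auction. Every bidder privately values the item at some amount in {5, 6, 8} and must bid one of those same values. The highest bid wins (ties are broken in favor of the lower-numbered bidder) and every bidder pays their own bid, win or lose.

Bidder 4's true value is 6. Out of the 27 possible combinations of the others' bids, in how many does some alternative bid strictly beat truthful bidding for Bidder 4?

26

Others bid (5, 5, 6): truth gives -6; bid 8 gives -2 > -6. Violating.
Others bid (5, 5, 8): truth gives -6; bid 5 gives -5 > -6. Violating.
Others bid (5, 6, 5): truth gives -6; bid 8 gives -2 > -6. Violating.
Others bid (5, 6, 6): truth gives -6; bid 8 gives -2 > -6. Violating.
Others bid (5, 5, 5): truth gives 0; no alternative beats it.
(Checking all 27 profiles: 26 have a profitable deviation, 1 does not.)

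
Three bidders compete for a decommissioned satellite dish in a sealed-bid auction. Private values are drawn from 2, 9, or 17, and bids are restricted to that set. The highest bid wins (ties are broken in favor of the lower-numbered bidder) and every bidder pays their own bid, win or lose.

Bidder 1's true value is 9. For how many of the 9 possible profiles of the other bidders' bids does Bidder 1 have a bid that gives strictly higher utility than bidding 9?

Others bid (2, 2): truth gives 0; bid 2 gives 7 > 0. Violating.
Others bid (2, 17): truth gives -9; bid 2 gives -2 > -9. Violating.
Others bid (9, 17): truth gives -9; bid 2 gives -2 > -9. Violating.
Others bid (17, 2): truth gives -9; bid 2 gives -2 > -9. Violating.
Others bid (2, 9): truth gives 0; no alternative beats it.
Others bid (9, 2): truth gives 0; no alternative beats it.
(Checking all 9 profiles: 6 have a profitable deviation, 3 do not.)

6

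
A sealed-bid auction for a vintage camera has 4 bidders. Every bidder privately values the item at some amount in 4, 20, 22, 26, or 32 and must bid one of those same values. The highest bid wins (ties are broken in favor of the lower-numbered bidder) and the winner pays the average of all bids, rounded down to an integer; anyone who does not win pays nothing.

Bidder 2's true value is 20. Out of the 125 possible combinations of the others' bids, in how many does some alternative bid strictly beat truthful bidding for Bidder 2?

28

Others bid (4, 4, 22): truth gives 0; bid 22 gives 7 > 0. Violating.
Others bid (4, 4, 26): truth gives 0; bid 26 gives 5 > 0. Violating.
Others bid (4, 4, 32): truth gives 0; bid 32 gives 2 > 0. Violating.
Others bid (4, 20, 22): truth gives 0; bid 22 gives 3 > 0. Violating.
Others bid (4, 4, 4): truth gives 12; no alternative beats it.
Others bid (4, 4, 20): truth gives 8; no alternative beats it.
(Checking all 125 profiles: 28 have a profitable deviation, 97 do not.)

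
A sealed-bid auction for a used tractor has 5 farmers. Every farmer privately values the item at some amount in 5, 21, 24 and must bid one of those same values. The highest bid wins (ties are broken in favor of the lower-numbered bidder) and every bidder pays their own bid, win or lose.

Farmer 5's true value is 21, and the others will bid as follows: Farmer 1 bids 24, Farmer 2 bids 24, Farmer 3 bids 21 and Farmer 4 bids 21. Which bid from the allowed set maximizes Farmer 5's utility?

Bid 5: loses but pays 5, utility -5.
Bid 21: loses but pays 21, utility -21.
Bid 24: loses but pays 24, utility -24.
The best choice is 5 with utility -5.

5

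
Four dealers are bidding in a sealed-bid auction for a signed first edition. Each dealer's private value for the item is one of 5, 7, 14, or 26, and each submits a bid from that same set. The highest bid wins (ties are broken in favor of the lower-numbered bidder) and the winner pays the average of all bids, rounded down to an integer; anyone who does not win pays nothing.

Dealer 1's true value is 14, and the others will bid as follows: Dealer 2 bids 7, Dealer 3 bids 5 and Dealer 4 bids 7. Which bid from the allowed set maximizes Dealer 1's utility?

7

Bid 5: loses, pays 0, utility 0.
Bid 7: wins, pays 6, utility 14 - 6 = 8.
Bid 14: wins, pays 8, utility 14 - 8 = 6.
Bid 26: wins, pays 11, utility 14 - 11 = 3.
The best choice is 7 with utility 8.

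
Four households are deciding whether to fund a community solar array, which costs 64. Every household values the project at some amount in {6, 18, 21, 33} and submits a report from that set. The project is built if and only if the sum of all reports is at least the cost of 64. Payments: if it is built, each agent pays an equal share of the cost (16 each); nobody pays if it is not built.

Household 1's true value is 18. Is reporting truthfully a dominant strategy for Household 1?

Consider the case where Household 2 reports 6, Household 3 reports 6 and Household 4 reports 21.
Truthful report 18: project not built, utility 0.
Report 33 instead: project built, pays 16, utility 18 - 16 = 2.
Since 2 > 0, reporting 33 is strictly better here, so truthful reporting is not dominant.

No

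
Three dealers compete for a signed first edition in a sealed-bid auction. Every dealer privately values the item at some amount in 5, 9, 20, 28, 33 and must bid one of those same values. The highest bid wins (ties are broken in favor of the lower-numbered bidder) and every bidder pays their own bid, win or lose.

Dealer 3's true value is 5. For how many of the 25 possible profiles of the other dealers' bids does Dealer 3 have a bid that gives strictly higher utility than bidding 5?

Others bid (5, 5): truth gives -5; bid 9 gives -4 > -5. Violating.
Others bid (5, 9): truth gives -5; no alternative beats it.
Others bid (5, 20): truth gives -5; no alternative beats it.
(Checking all 25 profiles: 1 has a profitable deviation, 24 do not.)

1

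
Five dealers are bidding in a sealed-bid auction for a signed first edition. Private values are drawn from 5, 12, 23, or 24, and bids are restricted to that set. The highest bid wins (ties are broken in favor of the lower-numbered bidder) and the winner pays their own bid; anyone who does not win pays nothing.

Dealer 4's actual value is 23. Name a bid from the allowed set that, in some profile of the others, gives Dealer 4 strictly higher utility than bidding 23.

12

Suppose Dealer 1 bids 5, Dealer 2 bids 5, Dealer 3 bids 5 and Dealer 5 bids 5.
Bid 23: wins, pays 23, utility 23 - 23 = 0.
Bid 12: wins, pays 12, utility 23 - 12 = 11.
So bidding 12 beats truth here (11 > 0).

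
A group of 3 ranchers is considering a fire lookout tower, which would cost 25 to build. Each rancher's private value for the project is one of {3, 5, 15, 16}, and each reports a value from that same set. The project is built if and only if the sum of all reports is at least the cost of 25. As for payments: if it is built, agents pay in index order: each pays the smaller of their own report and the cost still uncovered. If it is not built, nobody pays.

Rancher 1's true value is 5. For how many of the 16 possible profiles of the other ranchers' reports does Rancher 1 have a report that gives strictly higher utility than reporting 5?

Others report (15, 15): truth gives 0; report 3 gives 2 > 0. Violating.
Others report (15, 16): truth gives 0; report 3 gives 2 > 0. Violating.
Others report (16, 15): truth gives 0; report 3 gives 2 > 0. Violating.
Others report (16, 16): truth gives 0; report 3 gives 2 > 0. Violating.
Others report (3, 3): truth gives 0; no alternative beats it.
Others report (3, 5): truth gives 0; no alternative beats it.
(Checking all 16 profiles: 4 have a profitable deviation, 12 do not.)

4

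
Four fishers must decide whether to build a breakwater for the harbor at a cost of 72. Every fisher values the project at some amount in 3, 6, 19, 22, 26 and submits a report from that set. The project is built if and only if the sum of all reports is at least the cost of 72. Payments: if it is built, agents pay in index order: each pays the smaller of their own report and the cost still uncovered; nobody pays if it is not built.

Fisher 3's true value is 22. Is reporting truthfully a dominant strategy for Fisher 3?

Consider the case where Fisher 1 reports 3, Fisher 2 reports 26 and Fisher 4 reports 26.
Truthful report 22: project built, pays 22, utility 22 - 22 = 0.
Report 19 instead: project built, pays 19, utility 22 - 19 = 3.
Since 3 > 0, reporting 19 is strictly better here, so truthful reporting is not dominant.

No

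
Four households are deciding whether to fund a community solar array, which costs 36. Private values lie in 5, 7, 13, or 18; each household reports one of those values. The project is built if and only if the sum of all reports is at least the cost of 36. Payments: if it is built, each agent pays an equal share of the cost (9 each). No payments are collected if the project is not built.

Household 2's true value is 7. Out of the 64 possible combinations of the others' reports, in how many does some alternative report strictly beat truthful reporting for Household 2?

6

Others report (5, 7, 18): truth gives -2; report 5 gives 0 > -2. Violating.
Others report (5, 18, 7): truth gives -2; report 5 gives 0 > -2. Violating.
Others report (7, 5, 18): truth gives -2; report 5 gives 0 > -2. Violating.
Others report (7, 18, 5): truth gives -2; report 5 gives 0 > -2. Violating.
Others report (5, 5, 5): truth gives 0; no alternative beats it.
Others report (5, 5, 7): truth gives 0; no alternative beats it.
(Checking all 64 profiles: 6 have a profitable deviation, 58 do not.)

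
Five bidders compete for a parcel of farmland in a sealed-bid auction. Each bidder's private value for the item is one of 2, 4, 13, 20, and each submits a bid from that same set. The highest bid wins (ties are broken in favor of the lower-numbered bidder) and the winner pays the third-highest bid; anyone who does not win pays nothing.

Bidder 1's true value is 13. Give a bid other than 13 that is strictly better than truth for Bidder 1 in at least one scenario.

Suppose Bidder 2 bids 2, Bidder 3 bids 2, Bidder 4 bids 2 and Bidder 5 bids 20.
Bid 13: loses, pays 0, utility 0.
Bid 20: wins, pays 2, utility 13 - 2 = 11.
So bidding 20 beats truth here (11 > 0).

20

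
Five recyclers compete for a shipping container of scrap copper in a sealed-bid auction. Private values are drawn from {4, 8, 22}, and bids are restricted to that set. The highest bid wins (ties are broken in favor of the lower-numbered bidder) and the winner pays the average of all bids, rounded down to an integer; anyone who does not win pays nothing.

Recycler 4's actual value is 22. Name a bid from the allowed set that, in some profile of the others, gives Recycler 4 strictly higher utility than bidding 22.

Suppose Recycler 1 bids 4, Recycler 2 bids 4, Recycler 3 bids 4 and Recycler 5 bids 4.
Bid 22: wins, pays 7, utility 22 - 7 = 15.
Bid 8: wins, pays 4, utility 22 - 4 = 18.
So bidding 8 beats truth here (18 > 15).

8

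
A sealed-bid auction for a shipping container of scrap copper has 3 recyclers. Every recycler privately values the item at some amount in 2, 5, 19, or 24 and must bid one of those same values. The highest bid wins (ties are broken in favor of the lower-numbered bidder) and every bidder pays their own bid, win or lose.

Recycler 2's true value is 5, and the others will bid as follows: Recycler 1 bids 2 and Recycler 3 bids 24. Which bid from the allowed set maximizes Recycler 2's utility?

2

Bid 2: loses but pays 2, utility -2.
Bid 5: loses but pays 5, utility -5.
Bid 19: loses but pays 19, utility -19.
Bid 24: wins, pays 24, utility 5 - 24 = -19.
The best choice is 2 with utility -2.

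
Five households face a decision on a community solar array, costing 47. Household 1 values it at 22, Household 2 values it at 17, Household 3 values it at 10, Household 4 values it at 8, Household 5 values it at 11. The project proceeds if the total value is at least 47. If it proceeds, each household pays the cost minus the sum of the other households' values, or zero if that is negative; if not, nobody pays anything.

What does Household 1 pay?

Total value 68 ≥ cost 47, so the project is built.
The other households' values sum to 46.
Cost minus that sum is 47 - 46 = 1.

1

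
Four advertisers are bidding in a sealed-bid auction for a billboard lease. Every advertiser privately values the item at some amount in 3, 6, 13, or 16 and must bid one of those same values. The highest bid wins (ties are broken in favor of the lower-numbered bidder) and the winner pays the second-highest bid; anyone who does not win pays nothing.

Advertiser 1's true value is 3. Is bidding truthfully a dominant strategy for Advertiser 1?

Yes

Check each profile of the others' bids and compare truth against every alternative bid.
Others bid (3, 3, 6): truth gives 0, best alternative gives -3.
Others bid (3, 6, 3): truth gives 0, best alternative gives -3.
Others bid (3, 6, 6): truth gives 0, best alternative gives -3.
Others bid (6, 3, 3): truth gives 0, best alternative gives -3.
Others bid (6, 3, 6): truth gives 0, best alternative gives -3.
Others bid (6, 6, 3): truth gives 0, best alternative gives -3.
(Remaining 58 profiles checked similarly; truth is weakly best in each.)
In every case the truthful bid is at least as good as any alternative, so it is a dominant strategy.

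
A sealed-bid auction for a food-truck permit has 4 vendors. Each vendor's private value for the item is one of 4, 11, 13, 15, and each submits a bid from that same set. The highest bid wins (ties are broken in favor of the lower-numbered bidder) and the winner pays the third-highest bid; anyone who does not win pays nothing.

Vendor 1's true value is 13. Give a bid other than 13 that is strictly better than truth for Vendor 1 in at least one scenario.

15

Suppose Vendor 2 bids 4, Vendor 3 bids 4 and Vendor 4 bids 15.
Bid 13: loses, pays 0, utility 0.
Bid 15: wins, pays 4, utility 13 - 4 = 9.
So bidding 15 beats truth here (9 > 0).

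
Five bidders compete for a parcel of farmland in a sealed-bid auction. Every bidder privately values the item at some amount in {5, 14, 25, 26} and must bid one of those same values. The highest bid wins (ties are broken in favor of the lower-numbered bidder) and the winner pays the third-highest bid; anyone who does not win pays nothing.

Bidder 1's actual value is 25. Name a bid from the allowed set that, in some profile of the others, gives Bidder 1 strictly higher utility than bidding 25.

26

Suppose Bidder 2 bids 5, Bidder 3 bids 5, Bidder 4 bids 5 and Bidder 5 bids 26.
Bid 25: loses, pays 0, utility 0.
Bid 26: wins, pays 5, utility 25 - 5 = 20.
So bidding 26 beats truth here (20 > 0).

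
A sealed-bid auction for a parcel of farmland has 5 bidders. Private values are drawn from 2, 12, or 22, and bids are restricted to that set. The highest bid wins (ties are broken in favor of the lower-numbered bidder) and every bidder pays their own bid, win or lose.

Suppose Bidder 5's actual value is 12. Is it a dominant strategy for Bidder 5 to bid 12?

Consider the case where Bidder 1 bids 2, Bidder 2 bids 2, Bidder 3 bids 2 and Bidder 4 bids 12.
Truthful bid 12: loses but pays 12, utility -12.
Bid 2 instead: loses but pays 2, utility -2.
Since -2 > -12, bidding 2 is strictly better here, so truthful bidding is not dominant.

No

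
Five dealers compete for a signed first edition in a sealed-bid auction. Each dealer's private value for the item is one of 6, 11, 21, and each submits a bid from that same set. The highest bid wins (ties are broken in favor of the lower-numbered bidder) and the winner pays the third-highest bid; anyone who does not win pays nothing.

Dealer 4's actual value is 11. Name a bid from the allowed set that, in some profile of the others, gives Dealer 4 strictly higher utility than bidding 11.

Suppose Dealer 1 bids 6, Dealer 2 bids 6, Dealer 3 bids 6 and Dealer 5 bids 21.
Bid 11: loses, pays 0, utility 0.
Bid 21: wins, pays 6, utility 11 - 6 = 5.
So bidding 21 beats truth here (5 > 0).

21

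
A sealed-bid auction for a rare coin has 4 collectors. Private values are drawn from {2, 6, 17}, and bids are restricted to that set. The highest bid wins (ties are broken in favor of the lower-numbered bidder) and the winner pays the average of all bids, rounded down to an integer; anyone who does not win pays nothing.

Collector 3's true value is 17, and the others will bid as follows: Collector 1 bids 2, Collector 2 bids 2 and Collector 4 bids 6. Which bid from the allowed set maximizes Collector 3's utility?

6

Bid 2: loses, pays 0, utility 0.
Bid 6: wins, pays 4, utility 17 - 4 = 13.
Bid 17: wins, pays 6, utility 17 - 6 = 11.
The best choice is 6 with utility 13.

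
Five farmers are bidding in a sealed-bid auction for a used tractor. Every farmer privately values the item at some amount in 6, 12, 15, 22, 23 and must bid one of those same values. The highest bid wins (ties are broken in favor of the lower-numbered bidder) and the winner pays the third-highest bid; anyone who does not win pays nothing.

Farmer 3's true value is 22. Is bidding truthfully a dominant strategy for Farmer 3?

No

Consider the case where Farmer 1 bids 6, Farmer 2 bids 6, Farmer 4 bids 6 and Farmer 5 bids 23.
Truthful bid 22: loses, pays 0, utility 0.
Bid 23 instead: wins, pays 6, utility 22 - 6 = 16.
Since 16 > 0, bidding 23 is strictly better here, so truthful bidding is not dominant.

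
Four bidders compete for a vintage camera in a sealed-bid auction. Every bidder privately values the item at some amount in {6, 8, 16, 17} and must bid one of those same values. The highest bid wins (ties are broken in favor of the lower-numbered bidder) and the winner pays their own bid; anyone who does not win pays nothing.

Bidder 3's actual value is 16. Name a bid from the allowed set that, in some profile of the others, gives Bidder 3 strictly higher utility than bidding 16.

8

Suppose Bidder 1 bids 6, Bidder 2 bids 6 and Bidder 4 bids 6.
Bid 16: wins, pays 16, utility 16 - 16 = 0.
Bid 8: wins, pays 8, utility 16 - 8 = 8.
So bidding 8 beats truth here (8 > 0).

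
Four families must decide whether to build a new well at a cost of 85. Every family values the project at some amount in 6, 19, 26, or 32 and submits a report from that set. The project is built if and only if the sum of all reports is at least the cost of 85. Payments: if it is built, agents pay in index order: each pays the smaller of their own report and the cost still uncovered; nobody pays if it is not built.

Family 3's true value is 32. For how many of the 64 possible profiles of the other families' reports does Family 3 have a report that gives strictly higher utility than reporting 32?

35

Others report (6, 26, 32): truth gives 0; report 26 gives 6 > 0. Violating.
Others report (6, 32, 26): truth gives 0; report 26 gives 6 > 0. Violating.
Others report (6, 32, 32): truth gives 0; report 19 gives 13 > 0. Violating.
Others report (19, 19, 26): truth gives 0; report 26 gives 6 > 0. Violating.
Others report (6, 6, 6): truth gives 0; no alternative beats it.
Others report (6, 6, 19): truth gives 0; no alternative beats it.
(Checking all 64 profiles: 35 have a profitable deviation, 29 do not.)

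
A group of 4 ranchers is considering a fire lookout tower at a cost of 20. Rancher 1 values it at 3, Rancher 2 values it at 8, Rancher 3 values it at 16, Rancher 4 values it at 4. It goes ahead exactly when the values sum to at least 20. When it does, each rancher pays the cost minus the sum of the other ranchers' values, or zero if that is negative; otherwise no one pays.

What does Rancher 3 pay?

Total value 31 ≥ cost 20, so the project is built.
The other ranchers' values sum to 15.
Cost minus that sum is 20 - 15 = 5.

5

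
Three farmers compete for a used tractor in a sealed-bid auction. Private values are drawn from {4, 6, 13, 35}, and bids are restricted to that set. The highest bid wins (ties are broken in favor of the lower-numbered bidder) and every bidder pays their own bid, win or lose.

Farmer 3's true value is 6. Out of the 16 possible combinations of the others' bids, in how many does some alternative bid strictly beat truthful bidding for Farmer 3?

Others bid (4, 6): truth gives -6; bid 4 gives -4 > -6. Violating.
Others bid (4, 13): truth gives -6; bid 4 gives -4 > -6. Violating.
Others bid (4, 35): truth gives -6; bid 4 gives -4 > -6. Violating.
Others bid (6, 4): truth gives -6; bid 4 gives -4 > -6. Violating.
Others bid (4, 4): truth gives 0; no alternative beats it.
(Checking all 16 profiles: 15 have a profitable deviation, 1 does not.)

15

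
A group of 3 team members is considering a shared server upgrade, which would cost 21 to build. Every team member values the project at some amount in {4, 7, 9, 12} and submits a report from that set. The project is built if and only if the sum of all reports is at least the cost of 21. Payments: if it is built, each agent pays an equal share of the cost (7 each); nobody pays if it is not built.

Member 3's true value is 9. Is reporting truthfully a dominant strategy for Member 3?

No

Consider the case where Member 1 reports 4 and Member 2 reports 7.
Truthful report 9: project not built, utility 0.
Report 12 instead: project built, pays 7, utility 9 - 7 = 2.
Since 2 > 0, reporting 12 is strictly better here, so truthful reporting is not dominant.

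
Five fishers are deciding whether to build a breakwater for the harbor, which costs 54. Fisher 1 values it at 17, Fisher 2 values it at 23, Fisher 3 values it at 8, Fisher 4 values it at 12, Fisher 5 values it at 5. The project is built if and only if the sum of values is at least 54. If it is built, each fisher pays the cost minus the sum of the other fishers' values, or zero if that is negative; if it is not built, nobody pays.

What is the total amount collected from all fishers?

Total value 65 ≥ cost 54, so it is built.
Fisher 1: others sum to 48; max(0, 54 - 48) = 6.
Fisher 2: others sum to 42; max(0, 54 - 42) = 12.
Fisher 3: others sum to 57; max(0, 54 - 57) = 0.
Fisher 4: others sum to 53; max(0, 54 - 53) = 1.
Fisher 5: others sum to 60; max(0, 54 - 60) = 0.
Total collected = 6 + 12 + 0 + 1 + 0 = 19.

19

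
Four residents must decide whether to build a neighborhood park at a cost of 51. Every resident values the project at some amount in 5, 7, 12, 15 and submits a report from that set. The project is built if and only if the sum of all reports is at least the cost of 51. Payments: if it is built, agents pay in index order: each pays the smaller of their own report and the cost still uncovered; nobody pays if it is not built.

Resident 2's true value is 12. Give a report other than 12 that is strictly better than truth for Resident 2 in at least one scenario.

7

Suppose Resident 1 reports 15, Resident 3 reports 15 and Resident 4 reports 15.
Report 12: project built, pays 12, utility 12 - 12 = 0.
Report 7: project built, pays 7, utility 12 - 7 = 5.
So reporting 7 beats truth here (5 > 0).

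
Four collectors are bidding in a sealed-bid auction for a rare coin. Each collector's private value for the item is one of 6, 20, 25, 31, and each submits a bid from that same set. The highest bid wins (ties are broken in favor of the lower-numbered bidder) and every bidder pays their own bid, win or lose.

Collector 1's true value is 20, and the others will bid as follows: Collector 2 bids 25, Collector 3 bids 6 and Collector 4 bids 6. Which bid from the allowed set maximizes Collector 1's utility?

25

Bid 6: loses but pays 6, utility -6.
Bid 20: loses but pays 20, utility -20.
Bid 25: wins, pays 25, utility 20 - 25 = -5.
Bid 31: wins, pays 31, utility 20 - 31 = -11.
The best choice is 25 with utility -5.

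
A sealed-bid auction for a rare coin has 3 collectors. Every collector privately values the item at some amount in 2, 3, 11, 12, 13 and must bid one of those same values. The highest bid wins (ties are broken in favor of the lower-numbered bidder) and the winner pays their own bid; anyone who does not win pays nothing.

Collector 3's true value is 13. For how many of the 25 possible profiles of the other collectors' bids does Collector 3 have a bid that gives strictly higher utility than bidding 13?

9

Others bid (2, 2): truth gives 0; bid 3 gives 10 > 0. Violating.
Others bid (2, 3): truth gives 0; bid 11 gives 2 > 0. Violating.
Others bid (2, 11): truth gives 0; bid 12 gives 1 > 0. Violating.
Others bid (3, 2): truth gives 0; bid 11 gives 2 > 0. Violating.
Others bid (2, 12): truth gives 0; no alternative beats it.
Others bid (2, 13): truth gives 0; no alternative beats it.
(Checking all 25 profiles: 9 have a profitable deviation, 16 do not.)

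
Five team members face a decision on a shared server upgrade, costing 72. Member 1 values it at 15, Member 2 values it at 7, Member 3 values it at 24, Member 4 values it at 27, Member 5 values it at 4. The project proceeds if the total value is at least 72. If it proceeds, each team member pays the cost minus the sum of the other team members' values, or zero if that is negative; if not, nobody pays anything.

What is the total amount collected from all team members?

Total value 77 ≥ cost 72, so it is built.
Member 1: others sum to 62; max(0, 72 - 62) = 10.
Member 2: others sum to 70; max(0, 72 - 70) = 2.
Member 3: others sum to 53; max(0, 72 - 53) = 19.
Member 4: others sum to 50; max(0, 72 - 50) = 22.
Member 5: others sum to 73; max(0, 72 - 73) = 0.
Total collected = 10 + 2 + 19 + 22 + 0 = 53.

53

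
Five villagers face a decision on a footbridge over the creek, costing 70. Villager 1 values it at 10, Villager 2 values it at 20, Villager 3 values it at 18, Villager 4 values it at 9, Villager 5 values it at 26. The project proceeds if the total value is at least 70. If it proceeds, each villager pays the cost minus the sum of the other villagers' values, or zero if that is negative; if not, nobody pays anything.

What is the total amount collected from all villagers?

25

Total value 83 ≥ cost 70, so it is built.
Villager 1: others sum to 73; max(0, 70 - 73) = 0.
Villager 2: others sum to 63; max(0, 70 - 63) = 7.
Villager 3: others sum to 65; max(0, 70 - 65) = 5.
Villager 4: others sum to 74; max(0, 70 - 74) = 0.
Villager 5: others sum to 57; max(0, 70 - 57) = 13.
Total collected = 0 + 7 + 5 + 0 + 13 = 25.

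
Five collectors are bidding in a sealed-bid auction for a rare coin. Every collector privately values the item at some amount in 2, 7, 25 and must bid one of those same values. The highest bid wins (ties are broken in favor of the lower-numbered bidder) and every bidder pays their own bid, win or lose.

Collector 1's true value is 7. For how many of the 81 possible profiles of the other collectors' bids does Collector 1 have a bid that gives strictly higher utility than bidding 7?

Others bid (2, 2, 2, 2): truth gives 0; bid 2 gives 5 > 0. Violating.
Others bid (2, 2, 2, 25): truth gives -7; bid 2 gives -2 > -7. Violating.
Others bid (2, 2, 7, 25): truth gives -7; bid 2 gives -2 > -7. Violating.
Others bid (2, 2, 25, 2): truth gives -7; bid 2 gives -2 > -7. Violating.
Others bid (2, 2, 2, 7): truth gives 0; no alternative beats it.
Others bid (2, 2, 7, 2): truth gives 0; no alternative beats it.
(Checking all 81 profiles: 66 have a profitable deviation, 15 do not.)

66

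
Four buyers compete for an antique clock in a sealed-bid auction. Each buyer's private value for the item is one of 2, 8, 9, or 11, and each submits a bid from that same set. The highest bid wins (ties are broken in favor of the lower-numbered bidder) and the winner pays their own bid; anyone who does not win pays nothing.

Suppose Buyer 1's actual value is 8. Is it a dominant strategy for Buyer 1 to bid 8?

No

Consider the case where Buyer 2 bids 2, Buyer 3 bids 2 and Buyer 4 bids 2.
Truthful bid 8: wins, pays 8, utility 8 - 8 = 0.
Bid 2 instead: wins, pays 2, utility 8 - 2 = 6.
Since 6 > 0, bidding 2 is strictly better here, so truthful bidding is not dominant.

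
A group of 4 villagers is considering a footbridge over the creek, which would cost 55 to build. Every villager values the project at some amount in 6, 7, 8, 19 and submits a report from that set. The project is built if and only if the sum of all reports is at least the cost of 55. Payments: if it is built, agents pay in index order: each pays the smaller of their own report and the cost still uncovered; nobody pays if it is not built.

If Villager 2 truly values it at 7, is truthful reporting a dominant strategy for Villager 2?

No

Consider the case where Villager 1 reports 19, Villager 3 reports 19 and Villager 4 reports 19.
Truthful report 7: project built, pays 7, utility 7 - 7 = 0.
Report 6 instead: project built, pays 6, utility 7 - 6 = 1.
Since 1 > 0, reporting 6 is strictly better here, so truthful reporting is not dominant.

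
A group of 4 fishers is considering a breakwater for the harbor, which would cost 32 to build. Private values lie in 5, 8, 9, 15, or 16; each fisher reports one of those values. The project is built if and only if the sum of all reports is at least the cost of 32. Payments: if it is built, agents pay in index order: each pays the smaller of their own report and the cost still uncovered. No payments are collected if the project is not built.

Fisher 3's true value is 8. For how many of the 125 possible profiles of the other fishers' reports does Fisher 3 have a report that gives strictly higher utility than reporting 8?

Others report (5, 8, 15): truth gives 0; report 5 gives 3 > 0. Violating.
Others report (5, 8, 16): truth gives 0; report 5 gives 3 > 0. Violating.
Others report (5, 9, 15): truth gives 0; report 5 gives 3 > 0. Violating.
Others report (5, 9, 16): truth gives 0; report 5 gives 3 > 0. Violating.
Others report (5, 5, 5): truth gives 0; no alternative beats it.
Others report (5, 5, 8): truth gives 0; no alternative beats it.
(Checking all 125 profiles: 73 have a profitable deviation, 52 do not.)

73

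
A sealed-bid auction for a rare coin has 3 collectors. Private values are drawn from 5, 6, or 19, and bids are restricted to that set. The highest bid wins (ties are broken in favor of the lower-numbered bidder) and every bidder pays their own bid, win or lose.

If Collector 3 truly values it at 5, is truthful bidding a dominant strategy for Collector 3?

No

Consider the case where Collector 1 bids 5 and Collector 2 bids 5.
Truthful bid 5: loses but pays 5, utility -5.
Bid 6 instead: wins, pays 6, utility 5 - 6 = -1.
Since -1 > -5, bidding 6 is strictly better here, so truthful bidding is not dominant.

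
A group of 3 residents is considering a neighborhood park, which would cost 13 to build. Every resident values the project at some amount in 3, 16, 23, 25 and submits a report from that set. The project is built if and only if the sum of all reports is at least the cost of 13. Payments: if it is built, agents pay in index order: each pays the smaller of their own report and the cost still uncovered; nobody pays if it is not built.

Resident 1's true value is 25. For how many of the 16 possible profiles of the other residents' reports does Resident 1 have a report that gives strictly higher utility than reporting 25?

Others report (3, 16): truth gives 12; report 3 gives 22 > 12. Violating.
Others report (3, 23): truth gives 12; report 3 gives 22 > 12. Violating.
Others report (3, 25): truth gives 12; report 3 gives 22 > 12. Violating.
Others report (16, 3): truth gives 12; report 3 gives 22 > 12. Violating.
Others report (3, 3): truth gives 12; no alternative beats it.
(Checking all 16 profiles: 15 have a profitable deviation, 1 does not.)

15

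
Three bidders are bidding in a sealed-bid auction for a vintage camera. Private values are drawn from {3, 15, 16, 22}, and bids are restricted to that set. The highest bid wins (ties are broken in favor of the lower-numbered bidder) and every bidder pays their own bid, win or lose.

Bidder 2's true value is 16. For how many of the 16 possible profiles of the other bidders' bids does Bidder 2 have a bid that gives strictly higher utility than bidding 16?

12

Others bid (3, 3): truth gives 0; bid 15 gives 1 > 0. Violating.
Others bid (3, 15): truth gives 0; bid 15 gives 1 > 0. Violating.
Others bid (3, 22): truth gives -16; bid 3 gives -3 > -16. Violating.
Others bid (15, 22): truth gives -16; bid 3 gives -3 > -16. Violating.
Others bid (3, 16): truth gives 0; no alternative beats it.
Others bid (15, 3): truth gives 0; no alternative beats it.
(Checking all 16 profiles: 12 have a profitable deviation, 4 do not.)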